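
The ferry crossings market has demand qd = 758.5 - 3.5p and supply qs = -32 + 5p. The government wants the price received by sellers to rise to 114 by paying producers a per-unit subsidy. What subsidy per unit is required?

At a seller price of 114, quantity supplied is -32 + 5·114 = 538.
Buyers absorb 538 only when they pay pb with 758.5 − 3.5·pb = 538, i.e. pb = 63.
s = ps − pb = 114 − 63 = 51.

Required subsidy s = 51 per unit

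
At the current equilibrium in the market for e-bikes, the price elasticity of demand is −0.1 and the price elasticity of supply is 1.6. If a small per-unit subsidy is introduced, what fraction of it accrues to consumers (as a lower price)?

For a small subsidy around the equilibrium, the benefit split depends on the relative slopes, which at a point are proportional to the elasticities.
Buyer share = εs/(εs + |εd|) = 1.6/(1.6 + 0.1) = 16/17; seller share = |εd|/(εs + |εd|) = 1/17.

Consumer share = 16/17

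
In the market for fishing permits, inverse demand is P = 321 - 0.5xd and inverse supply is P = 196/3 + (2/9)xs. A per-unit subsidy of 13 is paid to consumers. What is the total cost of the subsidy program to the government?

Pre-subsidy: 321 - 0.5x = 196/3 + (2/9)x gives x* = 354 and P* = 144.
With the rebate, buyers effectively pay Pb = Ps − 13, where Ps is the price sellers receive.
On the curves, Pb = 321 - 0.5x and Ps = 196/3 + (2/9)x; the wedge Ps − Pb = 13 gives 196/3 + (2/9)x − (321 - 0.5x) = 13, so x' = 372.
Then Pb = 321 − 0.5·372 = 135 and Ps = 196/3 + (2/9)·372 = 148.
Government outlay = subsidy × quantity = 13 × 372 = 4836.

Government cost = 4836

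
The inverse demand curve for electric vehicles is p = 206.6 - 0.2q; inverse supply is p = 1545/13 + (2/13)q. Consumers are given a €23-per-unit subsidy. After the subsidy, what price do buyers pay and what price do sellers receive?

Buyers pay €144; sellers receive €167

Pre-subsidy: 206.6 - 0.2q = 1545/13 + (2/13)q gives q* = 248 and p* = 157.
With the rebate, buyers effectively pay pb = ps − 23, where ps is the price sellers receive.
On the curves, pb = 206.6 - 0.2q and ps = 1545/13 + (2/13)q; the wedge ps − pb = 23 gives 1545/13 + (2/13)q − (206.6 - 0.2q) = 23, so q' = 313.
Then pb = 206.6 − 0.2·313 = 144 and ps = 1545/13 + (2/13)·313 = 167.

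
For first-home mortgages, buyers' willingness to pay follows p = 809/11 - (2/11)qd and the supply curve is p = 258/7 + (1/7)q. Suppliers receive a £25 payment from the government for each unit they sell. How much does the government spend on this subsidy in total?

Government cost = £4750

Pre-subsidy: 809/11 - (2/11)q = 258/7 + (1/7)q gives q* = 113 and p* = 53.
With the subsidy, sellers receive ps = pb + 25 for each unit, where pb is the price buyers pay.
On the curves, pb = 809/11 - (2/11)q and ps = 258/7 + (1/7)q; the wedge ps − pb = 25 gives 258/7 + (1/7)q − (809/11 - (2/11)q) = 25, so q' = 190.
Then pb = 809/11 − (2/11)·190 = 39 and ps = 258/7 + (1/7)·190 = 64.
Government outlay = subsidy × quantity = 25 × 190 = 4750.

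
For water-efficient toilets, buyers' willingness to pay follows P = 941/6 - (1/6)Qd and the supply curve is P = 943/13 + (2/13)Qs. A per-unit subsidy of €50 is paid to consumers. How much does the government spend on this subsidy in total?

Government cost = €20950

Pre-subsidy: 941/6 - (1/6)Q = 943/13 + (2/13)Q gives Q* = 263 and P* = 113.
With the rebate, buyers effectively pay Pb = Ps − 50, where Ps is the price sellers receive.
On the curves, Pb = 941/6 - (1/6)Q and Ps = 943/13 + (2/13)Q; the wedge Ps − Pb = 50 gives 943/13 + (2/13)Q − (941/6 - (1/6)Q) = 50, so Q' = 419.
Then Pb = 941/6 − (1/6)·419 = 87 and Ps = 943/13 + (2/13)·419 = 137.
Government outlay = subsidy × quantity = 50 × 419 = 20950.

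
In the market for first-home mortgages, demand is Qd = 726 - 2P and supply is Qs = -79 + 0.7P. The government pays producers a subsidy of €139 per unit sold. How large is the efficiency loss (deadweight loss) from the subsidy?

Pre-subsidy: 726 - 2P = -79 + 0.7P gives P* = 8050/27, Q* = 3502/27.
With the subsidy, sellers receive Ps = Pb + 139 for each unit, where Pb is the price buyers pay.
Supply in terms of Pb becomes Qs = -79 + 0.7(Pb + 139) = 18.3 + 0.7Pb. Setting this equal to demand: 726 - 2Pb = 18.3 + 0.7Pb, so Pb = 2359/9.
Sellers receive Ps = 2359/9 + 139 = 3610/9; Q' = 726 − 2·(2359/9) = 1816/9.
The subsidy expands output by 1816/9 − 3502/27 = 1946/27 past the efficient level; on those units the gap between marginal cost and willingness to pay runs from 0 up to 139.
DWL = ½ × 139 × 1946/27 = 135247/27.

Deadweight loss = 135247/27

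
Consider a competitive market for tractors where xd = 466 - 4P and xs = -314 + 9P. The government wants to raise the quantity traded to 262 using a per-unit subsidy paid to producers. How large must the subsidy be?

Required subsidy s = 13 per unit

At x = 262, invert demand for the buyer price: Pb = (466 − 262)/4 = 51; invert supply for the seller price: Ps = (262 − (-314))/9 = 64.
The subsidy must fill the gap: s = Ps − Pb = 64 − 51 = 13.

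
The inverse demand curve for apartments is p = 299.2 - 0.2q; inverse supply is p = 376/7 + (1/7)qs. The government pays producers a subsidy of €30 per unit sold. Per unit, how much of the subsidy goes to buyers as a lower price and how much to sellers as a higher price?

Buyers gain €17.5 per unit; sellers gain €12.5 per unit

Pre-subsidy: 299.2 - 0.2q = 376/7 + (1/7)q gives q* = 716 and p* = 156.
With the subsidy, sellers receive ps = pb + 30 for each unit, where pb is the price buyers pay.
On the curves, pb = 299.2 - 0.2q and ps = 376/7 + (1/7)q; the wedge ps − pb = 30 gives 376/7 + (1/7)q − (299.2 - 0.2q) = 30, so q' = 803.5.
Then pb = 299.2 − 0.2·803.5 = 138.5 and ps = 376/7 + (1/7)·803.5 = 168.5.
Buyers' price falls by p* − pb = 156 − 138.5 = 17.5; sellers' price rises by ps − p* = 168.5 − 156 = 12.5.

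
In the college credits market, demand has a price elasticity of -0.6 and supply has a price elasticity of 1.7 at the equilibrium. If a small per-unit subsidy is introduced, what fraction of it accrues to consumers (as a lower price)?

For a small subsidy around the equilibrium, the benefit split depends on the relative slopes, which at a point are proportional to the elasticities.
Buyer share = εs/(εs + |εd|) = 1.7/(1.7 + 0.6) = 17/23; seller share = |εd|/(εs + |εd|) = 6/23.

Consumer share = 17/23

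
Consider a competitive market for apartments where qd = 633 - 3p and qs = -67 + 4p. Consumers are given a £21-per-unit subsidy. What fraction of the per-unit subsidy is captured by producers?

Pre-subsidy: 633 - 3p = -67 + 4p gives p* = 100, q* = 333.
With the rebate, buyers effectively pay pb = ps − 21, where ps is the price sellers receive.
Demand in terms of ps becomes qd = 633 − 3(ps − 21) = 696 - 3ps. Setting this equal to supply: 696 - 3ps = -67 + 4ps, so ps = 109.
Buyers pay pb = 109 − 21 = 88; q' = -67 + 4·109 = 369.
Buyers' price falls by p* − pb = 100 − 88 = 12; sellers' price rises by ps − p* = 109 − 100 = 9.
So producers capture 9/21 = 3/7 of each unit of subsidy.

Producer share = 3/7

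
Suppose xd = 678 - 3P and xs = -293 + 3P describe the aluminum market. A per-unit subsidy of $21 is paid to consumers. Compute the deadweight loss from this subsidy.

Pre-subsidy: 678 - 3P = -293 + 3P gives P* = 971/6, x* = 192.5.
With the rebate, buyers effectively pay Pb = Ps − 21, where Ps is the price sellers receive.
Demand in terms of Ps becomes xd = 678 − 3(Ps − 21) = 741 - 3Ps. Setting this equal to supply: 741 - 3Ps = -293 + 3Ps, so Ps = 517/3.
Buyers pay Pb = 517/3 − 21 = 454/3; x' = -293 + 3·(517/3) = 224.
The subsidy expands output by 224 − 192.5 = 31.5 past the efficient level; on those units the gap between marginal cost and willingness to pay runs from 0 up to 21.
DWL = ½ × 21 × 31.5 = 330.75.

Deadweight loss = $330.75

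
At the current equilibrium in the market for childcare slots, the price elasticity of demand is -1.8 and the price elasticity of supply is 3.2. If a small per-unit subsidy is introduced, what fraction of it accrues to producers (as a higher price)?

For a small subsidy around the equilibrium, the benefit split depends on the relative slopes, which at a point are proportional to the elasticities.
Buyer share = εs/(εs + |εd|) = 3.2/(3.2 + 1.8) = 0.64; seller share = |εd|/(εs + |εd|) = 0.36.
So producers capture 0.36 of the subsidy.

Producer share = 0.36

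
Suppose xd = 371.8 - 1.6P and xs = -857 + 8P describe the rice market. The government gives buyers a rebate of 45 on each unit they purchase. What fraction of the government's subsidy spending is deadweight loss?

Pre-subsidy: 371.8 - 1.6P = -857 + 8P gives P* = 128, x* = 167.
With the rebate, buyers effectively pay Pb = Ps − 45, where Ps is the price sellers receive.
Demand in terms of Ps becomes xd = 371.8 − 1.6(Ps − 45) = 443.8 - 1.6Ps. Setting this equal to supply: 443.8 - 1.6Ps = -857 + 8Ps, so Ps = 135.5.
Buyers pay Pb = 135.5 − 45 = 90.5; x' = -857 + 8·135.5 = 227.
ΔCS = ½(167 + 227)(128 − 90.5) = 7387.5; ΔPS = ½(167 + 227)(135.5 − 128) = 1477.5.
Government spending = 45 × 227 = 10215.
DWL = ½ × 45 × (227 − 167) = 1350; fraction = 1350 / 10215 = 30/227.

DWL / government spending = 30/227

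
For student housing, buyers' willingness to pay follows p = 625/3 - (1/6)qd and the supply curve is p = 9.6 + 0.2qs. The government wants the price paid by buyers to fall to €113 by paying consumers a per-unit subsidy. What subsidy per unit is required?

Required subsidy s = €11 per unit

At a buyer price of 113, quantity demanded is 1250 − 6·113 = 572.
Sellers supply 572 only when they receive ps = 9.6 + 0.2·572 = 124.
s = ps − pb = 124 − 113 = 11.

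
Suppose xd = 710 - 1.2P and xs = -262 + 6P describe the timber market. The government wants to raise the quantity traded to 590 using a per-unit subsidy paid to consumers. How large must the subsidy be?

At x = 590, invert demand for the buyer price: Pb = (710 − 590)/1.2 = 100; invert supply for the seller price: Ps = (590 − (-262))/6 = 142.
The subsidy must fill the gap: s = Ps − Pb = 142 − 100 = 42.

Required subsidy s = 42 per unit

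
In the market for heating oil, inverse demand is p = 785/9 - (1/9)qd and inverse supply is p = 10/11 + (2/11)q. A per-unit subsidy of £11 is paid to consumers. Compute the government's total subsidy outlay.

Government cost = 105974/29

Pre-subsidy: 785/9 - (1/9)q = 10/11 + (2/11)q gives q* = 8545/29 and p* = 1580/29.
With the rebate, buyers effectively pay pb = ps − 11, where ps is the price sellers receive.
On the curves, pb = 785/9 - (1/9)q and ps = 10/11 + (2/11)q; the wedge ps − pb = 11 gives 10/11 + (2/11)q − (785/9 - (1/9)q) = 11, so q' = 9634/29.
Then pb = 785/9 − (1/9)·(9634/29) = 1459/29 and ps = 10/11 + (2/11)·(9634/29) = 1778/29.
Government outlay = subsidy × quantity = 11 × 9634/29 = 105974/29.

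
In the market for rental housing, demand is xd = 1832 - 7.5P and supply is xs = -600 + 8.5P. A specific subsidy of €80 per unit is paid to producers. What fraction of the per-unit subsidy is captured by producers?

Producer share = 0.46875

Pre-subsidy: 1832 - 7.5P = -600 + 8.5P gives P* = 152, x* = 692.
With the subsidy, sellers receive Ps = Pb + 80 for each unit, where Pb is the price buyers pay.
Supply in terms of Pb becomes xs = -600 + 8.5(Pb + 80) = 80 + 8.5Pb. Setting this equal to demand: 1832 - 7.5Pb = 80 + 8.5Pb, so Pb = 109.5.
Sellers receive Ps = 109.5 + 80 = 189.5; x' = 1832 − 7.5·109.5 = 1010.75.
Buyers' price falls by P* − Pb = 152 − 109.5 = 42.5; sellers' price rises by Ps − P* = 189.5 − 152 = 37.5.
So producers capture 37.5/80 = 0.46875 of each unit of subsidy.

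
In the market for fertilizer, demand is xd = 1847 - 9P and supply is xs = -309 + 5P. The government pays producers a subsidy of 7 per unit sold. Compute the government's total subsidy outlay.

Government cost = 3384.5

Pre-subsidy: 1847 - 9P = -309 + 5P gives P* = 154, x* = 461.
With the subsidy, sellers receive Ps = Pb + 7 for each unit, where Pb is the price buyers pay.
Supply in terms of Pb becomes xs = -309 + 5(Pb + 7) = -274 + 5Pb. Setting this equal to demand: 1847 - 9Pb = -274 + 5Pb, so Pb = 151.5.
Sellers receive Ps = 151.5 + 7 = 158.5; x' = 1847 − 9·151.5 = 483.5.
Government outlay = subsidy × quantity = 7 × 483.5 = 3384.5.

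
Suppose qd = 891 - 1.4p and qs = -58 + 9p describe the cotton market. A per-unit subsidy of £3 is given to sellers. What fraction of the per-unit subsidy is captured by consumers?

Consumer share = 45/52

Pre-subsidy: 891 - 1.4p = -58 + 9p gives p* = 91.25, q* = 763.25.
With the subsidy, sellers receive ps = pb + 3 for each unit, where pb is the price buyers pay.
Supply in terms of pb becomes qs = -58 + 9(pb + 3) = -31 + 9pb. Setting this equal to demand: 891 - 1.4pb = -31 + 9pb, so pb = 2305/26.
Sellers receive ps = 2305/26 + 3 = 2383/26; q' = 891 − 1.4·(2305/26) = 19939/26.
Buyers' price falls by p* − pb = 91.25 − 2305/26 = 135/52; sellers' price rises by ps − p* = 2383/26 − 91.25 = 21/52.
So consumers capture (135/52)/3 = 45/52 of each unit of subsidy.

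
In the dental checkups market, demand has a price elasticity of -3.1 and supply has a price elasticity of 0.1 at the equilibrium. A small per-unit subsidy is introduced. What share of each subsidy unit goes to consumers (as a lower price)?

Consumer share = 0.03125

For a small subsidy around the equilibrium, the benefit split depends on the relative slopes, which at a point are proportional to the elasticities.
Buyer share = εs/(εs + |εd|) = 0.1/(0.1 + 3.1) = 0.03125; seller share = |εd|/(εs + |εd|) = 0.96875.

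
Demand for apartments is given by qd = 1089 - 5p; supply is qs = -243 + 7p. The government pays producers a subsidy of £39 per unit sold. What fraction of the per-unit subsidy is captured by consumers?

Pre-subsidy: 1089 - 5p = -243 + 7p gives p* = 111, q* = 534.
With the subsidy, sellers receive ps = pb + 39 for each unit, where pb is the price buyers pay.
Supply in terms of pb becomes qs = -243 + 7(pb + 39) = 30 + 7pb. Setting this equal to demand: 1089 - 5pb = 30 + 7pb, so pb = 88.25.
Sellers receive ps = 88.25 + 39 = 127.25; q' = 1089 − 5·88.25 = 647.75.
Buyers' price falls by p* − pb = 111 − 88.25 = 22.75; sellers' price rises by ps − p* = 127.25 − 111 = 16.25.
So consumers capture 22.75/39 = 7/12 of each unit of subsidy.

Consumer share = 7/12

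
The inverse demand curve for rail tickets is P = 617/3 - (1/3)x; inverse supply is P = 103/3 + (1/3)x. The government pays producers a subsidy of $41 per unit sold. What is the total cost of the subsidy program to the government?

Government cost = $13058.5

Pre-subsidy: 617/3 - (1/3)x = 103/3 + (1/3)x gives x* = 257 and P* = 120.
With the subsidy, sellers receive Ps = Pb + 41 for each unit, where Pb is the price buyers pay.
On the curves, Pb = 617/3 - (1/3)x and Ps = 103/3 + (1/3)x; the wedge Ps − Pb = 41 gives 103/3 + (1/3)x − (617/3 - (1/3)x) = 41, so x' = 318.5.
Then Pb = 617/3 − (1/3)·318.5 = 99.5 and Ps = 103/3 + (1/3)·318.5 = 140.5.
Government outlay = subsidy × quantity = 41 × 318.5 = 13058.5.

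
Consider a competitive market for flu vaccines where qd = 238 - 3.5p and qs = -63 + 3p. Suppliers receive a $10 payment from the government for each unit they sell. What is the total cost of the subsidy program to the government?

Government cost = 11970/13

Pre-subsidy: 238 - 3.5p = -63 + 3p gives p* = 602/13, q* = 987/13.
With the subsidy, sellers receive ps = pb + 10 for each unit, where pb is the price buyers pay.
Supply in terms of pb becomes qs = -63 + 3(pb + 10) = -33 + 3pb. Setting this equal to demand: 238 - 3.5pb = -33 + 3pb, so pb = 542/13.
Sellers receive ps = 542/13 + 10 = 672/13; q' = 238 − 3.5·(542/13) = 1197/13.
Government outlay = subsidy × quantity = 10 × 1197/13 = 11970/13.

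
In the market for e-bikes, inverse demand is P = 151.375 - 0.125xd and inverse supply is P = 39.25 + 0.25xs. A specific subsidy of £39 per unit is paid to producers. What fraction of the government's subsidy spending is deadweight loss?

Pre-subsidy: 151.375 - 0.125x = 39.25 + 0.25x gives x* = 299 and P* = 114.
With the subsidy, sellers receive Ps = Pb + 39 for each unit, where Pb is the price buyers pay.
On the curves, Pb = 151.375 - 0.125x and Ps = 39.25 + 0.25x; the wedge Ps − Pb = 39 gives 39.25 + 0.25x − (151.375 - 0.125x) = 39, so x' = 403.
Then Pb = 151.375 − 0.125·403 = 101 and Ps = 39.25 + 0.25·403 = 140.
ΔCS = ½(299 + 403)(114 − 101) = 4563; ΔPS = ½(299 + 403)(140 − 114) = 9126.
Government spending = 39 × 403 = 15717.
DWL = ½ × 39 × (403 − 299) = 2028; fraction = 2028 / 15717 = 4/31.

DWL / government spending = 4/31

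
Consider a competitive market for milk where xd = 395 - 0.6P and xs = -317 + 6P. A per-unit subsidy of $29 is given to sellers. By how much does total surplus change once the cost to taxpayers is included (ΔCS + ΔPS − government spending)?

Net change in total surplus = -2523/11

Pre-subsidy: 395 - 0.6P = -317 + 6P gives P* = 3560/33, x* = 3633/11.
With the subsidy, sellers receive Ps = Pb + 29 for each unit, where Pb is the price buyers pay.
Supply in terms of Pb becomes xs = -317 + 6(Pb + 29) = -143 + 6Pb. Setting this equal to demand: 395 - 0.6Pb = -143 + 6Pb, so Pb = 2690/33.
Sellers receive Ps = 2690/33 + 29 = 3647/33; x' = 395 − 0.6·(2690/33) = 3807/11.
ΔCS = ½(3633/11 + 3807/11)(3560/33 − 2690/33) = 1078800/121; ΔPS = ½(3633/11 + 3807/11)(3647/33 − 3560/33) = 107880/121.
Government spending = 29 × 3807/11 = 110403/11.
Net change = 1078800/121 + 107880/121 − 110403/11 = -2523/11. The loss equals the DWL triangle ½·29·174/11.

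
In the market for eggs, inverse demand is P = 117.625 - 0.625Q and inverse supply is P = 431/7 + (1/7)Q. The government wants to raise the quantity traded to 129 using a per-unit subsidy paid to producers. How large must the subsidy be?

At Q = 129, from the demand curve buyers pay Pb = 117.625 − 0.625·129 = 37; from the supply curve sellers need Ps = 431/7 + (1/7)·129 = 80.
The subsidy must fill the gap: s = Ps − Pb = 80 − 37 = 43.

Required subsidy s = 43 per unit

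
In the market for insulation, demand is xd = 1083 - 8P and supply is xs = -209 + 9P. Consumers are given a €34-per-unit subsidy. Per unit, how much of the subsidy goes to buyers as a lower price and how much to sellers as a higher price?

Pre-subsidy: 1083 - 8P = -209 + 9P gives P* = 76, x* = 475.
With the rebate, buyers effectively pay Pb = Ps − 34, where Ps is the price sellers receive.
Demand in terms of Ps becomes xd = 1083 − 8(Ps − 34) = 1355 - 8Ps. Setting this equal to supply: 1355 - 8Ps = -209 + 9Ps, so Ps = 92.
Buyers pay Pb = 92 − 34 = 58; x' = -209 + 9·92 = 619.
Buyers' price falls by P* − Pb = 76 − 58 = 18; sellers' price rises by Ps − P* = 92 − 76 = 16.

Buyers gain €18 per unit; sellers gain €16 per unit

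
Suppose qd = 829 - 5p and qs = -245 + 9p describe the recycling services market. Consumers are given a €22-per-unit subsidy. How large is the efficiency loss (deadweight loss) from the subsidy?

Deadweight loss = 5445/7

Pre-subsidy: 829 - 5p = -245 + 9p gives p* = 537/7, q* = 3118/7.
With the rebate, buyers effectively pay pb = ps − 22, where ps is the price sellers receive.
Demand in terms of ps becomes qd = 829 − 5(ps − 22) = 939 - 5ps. Setting this equal to supply: 939 - 5ps = -245 + 9ps, so ps = 592/7.
Buyers pay pb = 592/7 − 22 = 438/7; q' = -245 + 9·(592/7) = 3613/7.
The subsidy expands output by 3613/7 − 3118/7 = 495/7 past the efficient level; on those units the gap between marginal cost and willingness to pay runs from 0 up to 22.
DWL = ½ × 22 × 495/7 = 5445/7.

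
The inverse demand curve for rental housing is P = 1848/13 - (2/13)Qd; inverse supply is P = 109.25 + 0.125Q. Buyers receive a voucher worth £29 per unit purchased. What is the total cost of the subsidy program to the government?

Government cost = £6438

Pre-subsidy: 1848/13 - (2/13)Q = 109.25 + 0.125Q gives Q* = 118 and P* = 124.
With the rebate, buyers effectively pay Pb = Ps − 29, where Ps is the price sellers receive.
On the curves, Pb = 1848/13 - (2/13)Q and Ps = 109.25 + 0.125Q; the wedge Ps − Pb = 29 gives 109.25 + 0.125Q − (1848/13 - (2/13)Q) = 29, so Q' = 222.
Then Pb = 1848/13 − (2/13)·222 = 108 and Ps = 109.25 + 0.125·222 = 137.
Government outlay = subsidy × quantity = 29 × 222 = 6438.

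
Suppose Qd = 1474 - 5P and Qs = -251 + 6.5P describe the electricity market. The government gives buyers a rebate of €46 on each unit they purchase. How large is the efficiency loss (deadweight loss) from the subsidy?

Deadweight loss = €2990

Pre-subsidy: 1474 - 5P = -251 + 6.5P gives P* = 150, Q* = 724.
With the rebate, buyers effectively pay Pb = Ps − 46, where Ps is the price sellers receive.
Demand in terms of Ps becomes Qd = 1474 − 5(Ps − 46) = 1704 - 5Ps. Setting this equal to supply: 1704 - 5Ps = -251 + 6.5Ps, so Ps = 170.
Buyers pay Pb = 170 − 46 = 124; Q' = -251 + 6.5·170 = 854.
The subsidy expands output by 854 − 724 = 130 past the efficient level; on those units the gap between marginal cost and willingness to pay runs from 0 up to 46.
DWL = ½ × 46 × 130 = 2990.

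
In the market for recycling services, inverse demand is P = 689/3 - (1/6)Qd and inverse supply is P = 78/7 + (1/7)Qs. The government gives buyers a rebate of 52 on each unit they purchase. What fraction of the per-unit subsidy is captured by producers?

Pre-subsidy: 689/3 - (1/6)Q = 78/7 + (1/7)Q gives Q* = 706 and P* = 112.
With the rebate, buyers effectively pay Pb = Ps − 52, where Ps is the price sellers receive.
On the curves, Pb = 689/3 - (1/6)Q and Ps = 78/7 + (1/7)Q; the wedge Ps − Pb = 52 gives 78/7 + (1/7)Q − (689/3 - (1/6)Q) = 52, so Q' = 874.
Then Pb = 689/3 − (1/6)·874 = 84 and Ps = 78/7 + (1/7)·874 = 136.
Buyers' price falls by P* − Pb = 112 − 84 = 28; sellers' price rises by Ps − P* = 136 − 112 = 24.
So producers capture 24/52 = 6/13 of each unit of subsidy.

Producer share = 6/13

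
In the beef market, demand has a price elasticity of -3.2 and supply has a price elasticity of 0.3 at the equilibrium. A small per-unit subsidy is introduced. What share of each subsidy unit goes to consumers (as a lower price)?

For a small subsidy around the equilibrium, the benefit split depends on the relative slopes, which at a point are proportional to the elasticities.
Buyer share = εs/(εs + |εd|) = 0.3/(0.3 + 3.2) = 3/35; seller share = |εd|/(εs + |εd|) = 32/35.

Consumer share = 3/35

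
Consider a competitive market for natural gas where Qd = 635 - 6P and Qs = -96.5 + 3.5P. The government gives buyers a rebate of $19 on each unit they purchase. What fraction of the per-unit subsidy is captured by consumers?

Pre-subsidy: 635 - 6P = -96.5 + 3.5P gives P* = 77, Q* = 173.
With the rebate, buyers effectively pay Pb = Ps − 19, where Ps is the price sellers receive.
Demand in terms of Ps becomes Qd = 635 − 6(Ps − 19) = 749 - 6Ps. Setting this equal to supply: 749 - 6Ps = -96.5 + 3.5Ps, so Ps = 89.
Buyers pay Pb = 89 − 19 = 70; Q' = -96.5 + 3.5·89 = 215.
Buyers' price falls by P* − Pb = 77 − 70 = 7; sellers' price rises by Ps − P* = 89 − 77 = 12.
So consumers capture 7/19 = 7/19 of each unit of subsidy.

Consumer share = 7/19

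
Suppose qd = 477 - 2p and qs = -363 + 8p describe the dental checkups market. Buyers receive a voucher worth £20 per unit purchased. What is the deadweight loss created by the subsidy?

Deadweight loss = £320

Pre-subsidy: 477 - 2p = -363 + 8p gives p* = 84, q* = 309.
With the rebate, buyers effectively pay pb = ps − 20, where ps is the price sellers receive.
Demand in terms of ps becomes qd = 477 − 2(ps − 20) = 517 - 2ps. Setting this equal to supply: 517 - 2ps = -363 + 8ps, so ps = 88.
Buyers pay pb = 88 − 20 = 68; q' = -363 + 8·88 = 341.
The subsidy expands output by 341 − 309 = 32 past the efficient level; on those units the gap between marginal cost and willingness to pay runs from 0 up to 20.
DWL = ½ × 20 × 32 = 320.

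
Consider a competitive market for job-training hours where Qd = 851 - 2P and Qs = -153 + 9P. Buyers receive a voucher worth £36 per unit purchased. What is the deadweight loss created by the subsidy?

Pre-subsidy: 851 - 2P = -153 + 9P gives P* = 1004/11, Q* = 7353/11.
With the rebate, buyers effectively pay Pb = Ps − 36, where Ps is the price sellers receive.
Demand in terms of Ps becomes Qd = 851 − 2(Ps − 36) = 923 - 2Ps. Setting this equal to supply: 923 - 2Ps = -153 + 9Ps, so Ps = 1076/11.
Buyers pay Pb = 1076/11 − 36 = 680/11; Q' = -153 + 9·(1076/11) = 8001/11.
The subsidy expands output by 8001/11 − 7353/11 = 648/11 past the efficient level; on those units the gap between marginal cost and willingness to pay runs from 0 up to 36.
DWL = ½ × 36 × 648/11 = 11664/11.

Deadweight loss = 11664/11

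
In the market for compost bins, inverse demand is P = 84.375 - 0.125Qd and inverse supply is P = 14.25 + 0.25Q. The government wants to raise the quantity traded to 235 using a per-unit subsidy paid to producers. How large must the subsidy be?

At Q = 235, from the demand curve buyers pay Pb = 84.375 − 0.125·235 = 55; from the supply curve sellers need Ps = 14.25 + 0.25·235 = 73.
The subsidy must fill the gap: s = Ps − Pb = 73 − 55 = 18.

Required subsidy s = 18 per unit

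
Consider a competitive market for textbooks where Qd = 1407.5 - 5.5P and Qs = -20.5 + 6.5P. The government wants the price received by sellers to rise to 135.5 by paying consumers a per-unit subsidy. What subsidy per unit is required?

Required subsidy s = 36 per unit

At a seller price of 135.5, quantity supplied is -20.5 + 6.5·135.5 = 860.25.
Buyers absorb 860.25 only when they pay Pb with 1407.5 − 5.5·Pb = 860.25, i.e. Pb = 99.5.
s = Ps − Pb = 135.5 − 99.5 = 36.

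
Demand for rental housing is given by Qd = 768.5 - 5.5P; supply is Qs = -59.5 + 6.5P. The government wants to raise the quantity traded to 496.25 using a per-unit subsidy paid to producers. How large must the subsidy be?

Required subsidy s = 36 per unit

At Q = 496.25, invert demand for the buyer price: Pb = (768.5 − 496.25)/5.5 = 49.5; invert supply for the seller price: Ps = (496.25 − (-59.5))/6.5 = 85.5.
The subsidy must fill the gap: s = Ps − Pb = 85.5 − 49.5 = 36.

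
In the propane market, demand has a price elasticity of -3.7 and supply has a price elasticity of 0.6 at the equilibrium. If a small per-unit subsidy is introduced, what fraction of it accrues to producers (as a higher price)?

For a small subsidy around the equilibrium, the benefit split depends on the relative slopes, which at a point are proportional to the elasticities.
Buyer share = εs/(εs + |εd|) = 0.6/(0.6 + 3.7) = 6/43; seller share = |εd|/(εs + |εd|) = 37/43.
So producers capture 37/43 of the subsidy.

Producer share = 37/43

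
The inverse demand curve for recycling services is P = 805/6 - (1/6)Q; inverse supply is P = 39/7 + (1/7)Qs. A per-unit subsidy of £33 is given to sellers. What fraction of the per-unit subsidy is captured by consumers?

Consumer share = 7/13

Pre-subsidy: 805/6 - (1/6)Q = 39/7 + (1/7)Q gives Q* = 5401/13 and P* = 844/13.
With the subsidy, sellers receive Ps = Pb + 33 for each unit, where Pb is the price buyers pay.
On the curves, Pb = 805/6 - (1/6)Q and Ps = 39/7 + (1/7)Q; the wedge Ps − Pb = 33 gives 39/7 + (1/7)Q − (805/6 - (1/6)Q) = 33, so Q' = 6787/13.
Then Pb = 805/6 − (1/6)·(6787/13) = 613/13 and Ps = 39/7 + (1/7)·(6787/13) = 1042/13.
Buyers' price falls by P* − Pb = 844/13 − 613/13 = 231/13; sellers' price rises by Ps − P* = 1042/13 − 844/13 = 198/13.
So consumers capture (231/13)/33 = 7/13 of each unit of subsidy.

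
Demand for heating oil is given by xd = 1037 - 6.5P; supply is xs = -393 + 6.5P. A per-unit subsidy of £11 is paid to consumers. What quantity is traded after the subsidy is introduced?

Pre-subsidy: 1037 - 6.5P = -393 + 6.5P gives P* = 110, x* = 322.
With the rebate, buyers effectively pay Pb = Ps − 11, where Ps is the price sellers receive.
Demand in terms of Ps becomes xd = 1037 − 6.5(Ps − 11) = 1108.5 - 6.5Ps. Setting this equal to supply: 1108.5 - 6.5Ps = -393 + 6.5Ps, so Ps = 115.5.
Buyers pay Pb = 115.5 − 11 = 104.5; x' = -393 + 6.5·115.5 = 357.75.

x' = 357.75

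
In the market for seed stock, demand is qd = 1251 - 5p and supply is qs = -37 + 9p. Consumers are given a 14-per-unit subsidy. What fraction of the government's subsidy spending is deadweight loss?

Pre-subsidy: 1251 - 5p = -37 + 9p gives p* = 92, q* = 791.
With the rebate, buyers effectively pay pb = ps − 14, where ps is the price sellers receive.
Demand in terms of ps becomes qd = 1251 − 5(ps − 14) = 1321 - 5ps. Setting this equal to supply: 1321 - 5ps = -37 + 9ps, so ps = 97.
Buyers pay pb = 97 − 14 = 83; q' = -37 + 9·97 = 836.
ΔCS = ½(791 + 836)(92 − 83) = 7321.5; ΔPS = ½(791 + 836)(97 − 92) = 4067.5.
Government spending = 14 × 836 = 11704.
DWL = ½ × 14 × (836 − 791) = 315; fraction = 315 / 11704 = 45/1672.

DWL / government spending = 45/1672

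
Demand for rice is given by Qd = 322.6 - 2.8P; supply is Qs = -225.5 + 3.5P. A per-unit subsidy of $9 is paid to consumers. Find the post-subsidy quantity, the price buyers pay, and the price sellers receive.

Q' = 93; buyers pay $82; sellers receive $91

Pre-subsidy: 322.6 - 2.8P = -225.5 + 3.5P gives P* = 87, Q* = 79.
With the rebate, buyers effectively pay Pb = Ps − 9, where Ps is the price sellers receive.
Demand in terms of Ps becomes Qd = 322.6 − 2.8(Ps − 9) = 347.8 - 2.8Ps. Setting this equal to supply: 347.8 - 2.8Ps = -225.5 + 3.5Ps, so Ps = 91.
Buyers pay Pb = 91 − 9 = 82; Q' = -225.5 + 3.5·91 = 93.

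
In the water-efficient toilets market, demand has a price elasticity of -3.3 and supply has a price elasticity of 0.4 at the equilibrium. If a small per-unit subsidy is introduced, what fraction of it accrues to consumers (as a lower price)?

For a small subsidy around the equilibrium, the benefit split depends on the relative slopes, which at a point are proportional to the elasticities.
Buyer share = εs/(εs + |εd|) = 0.4/(0.4 + 3.3) = 4/37; seller share = |εd|/(εs + |εd|) = 33/37.

Consumer share = 4/37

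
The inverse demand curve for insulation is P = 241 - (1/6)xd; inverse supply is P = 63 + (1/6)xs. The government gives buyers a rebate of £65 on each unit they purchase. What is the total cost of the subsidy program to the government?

Pre-subsidy: 241 - (1/6)x = 63 + (1/6)x gives x* = 534 and P* = 152.
With the rebate, buyers effectively pay Pb = Ps − 65, where Ps is the price sellers receive.
On the curves, Pb = 241 - (1/6)x and Ps = 63 + (1/6)x; the wedge Ps − Pb = 65 gives 63 + (1/6)x − (241 - (1/6)x) = 65, so x' = 729.
Then Pb = 241 − (1/6)·729 = 119.5 and Ps = 63 + (1/6)·729 = 184.5.
Government outlay = subsidy × quantity = 65 × 729 = 47385.

Government cost = £47385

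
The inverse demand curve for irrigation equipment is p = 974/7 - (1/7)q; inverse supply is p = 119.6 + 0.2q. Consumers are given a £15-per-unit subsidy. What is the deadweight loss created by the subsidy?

Deadweight loss = £328.125

Pre-subsidy: 974/7 - (1/7)q = 119.6 + 0.2q gives q* = 57 and p* = 131.
With the rebate, buyers effectively pay pb = ps − 15, where ps is the price sellers receive.
On the curves, pb = 974/7 - (1/7)q and ps = 119.6 + 0.2q; the wedge ps − pb = 15 gives 119.6 + 0.2q − (974/7 - (1/7)q) = 15, so q' = 100.75.
Then pb = 974/7 − (1/7)·100.75 = 124.75 and ps = 119.6 + 0.2·100.75 = 139.75.
The subsidy expands output by 100.75 − 57 = 43.75 past the efficient level; on those units the gap between marginal cost and willingness to pay runs from 0 up to 15.
DWL = ½ × 15 × 43.75 = 328.125.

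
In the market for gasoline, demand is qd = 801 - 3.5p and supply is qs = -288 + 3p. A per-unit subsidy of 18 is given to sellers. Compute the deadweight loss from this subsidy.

Pre-subsidy: 801 - 3.5p = -288 + 3p gives p* = 2178/13, q* = 2790/13.
With the subsidy, sellers receive ps = pb + 18 for each unit, where pb is the price buyers pay.
Supply in terms of pb becomes qs = -288 + 3(pb + 18) = -234 + 3pb. Setting this equal to demand: 801 - 3.5pb = -234 + 3pb, so pb = 2070/13.
Sellers receive ps = 2070/13 + 18 = 2304/13; q' = 801 − 3.5·(2070/13) = 3168/13.
The subsidy expands output by 3168/13 − 2790/13 = 378/13 past the efficient level; on those units the gap between marginal cost and willingness to pay runs from 0 up to 18.
DWL = ½ × 18 × 378/13 = 3402/13.

Deadweight loss = 3402/13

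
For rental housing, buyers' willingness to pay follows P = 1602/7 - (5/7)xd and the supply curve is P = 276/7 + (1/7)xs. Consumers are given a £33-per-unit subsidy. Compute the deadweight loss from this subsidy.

Pre-subsidy: 1602/7 - (5/7)x = 276/7 + (1/7)x gives x* = 221 and P* = 71.
With the rebate, buyers effectively pay Pb = Ps − 33, where Ps is the price sellers receive.
On the curves, Pb = 1602/7 - (5/7)x and Ps = 276/7 + (1/7)x; the wedge Ps − Pb = 33 gives 276/7 + (1/7)x − (1602/7 - (5/7)x) = 33, so x' = 259.5.
Then Pb = 1602/7 − (5/7)·259.5 = 43.5 and Ps = 276/7 + (1/7)·259.5 = 76.5.
The subsidy expands output by 259.5 − 221 = 38.5 past the efficient level; on those units the gap between marginal cost and willingness to pay runs from 0 up to 33.
DWL = ½ × 33 × 38.5 = 635.25.

Deadweight loss = £635.25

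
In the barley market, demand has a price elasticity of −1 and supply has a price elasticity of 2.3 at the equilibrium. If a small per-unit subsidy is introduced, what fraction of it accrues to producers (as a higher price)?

Producer share = 10/33

For a small subsidy around the equilibrium, the benefit split depends on the relative slopes, which at a point are proportional to the elasticities.
Buyer share = εs/(εs + |εd|) = 2.3/(2.3 + 1) = 23/33; seller share = |εd|/(εs + |εd|) = 10/33.
So producers capture 10/33 of the subsidy.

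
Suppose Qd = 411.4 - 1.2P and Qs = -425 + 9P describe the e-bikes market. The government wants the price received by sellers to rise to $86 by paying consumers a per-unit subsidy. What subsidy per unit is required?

At a seller price of 86, quantity supplied is -425 + 9·86 = 349.
Buyers absorb 349 only when they pay Pb with 411.4 − 1.2·Pb = 349, i.e. Pb = 52.
s = Ps − Pb = 86 − 52 = 34.

Required subsidy s = $34 per unit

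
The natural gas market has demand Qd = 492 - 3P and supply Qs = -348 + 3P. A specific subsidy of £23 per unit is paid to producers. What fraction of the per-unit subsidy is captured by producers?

Producer share = 0.5

Pre-subsidy: 492 - 3P = -348 + 3P gives P* = 140, Q* = 72.
With the subsidy, sellers receive Ps = Pb + 23 for each unit, where Pb is the price buyers pay.
Supply in terms of Pb becomes Qs = -348 + 3(Pb + 23) = -279 + 3Pb. Setting this equal to demand: 492 - 3Pb = -279 + 3Pb, so Pb = 128.5.
Sellers receive Ps = 128.5 + 23 = 151.5; Q' = 492 − 3·128.5 = 106.5.
Buyers' price falls by P* − Pb = 140 − 128.5 = 11.5; sellers' price rises by Ps − P* = 151.5 − 140 = 11.5.
So producers capture 11.5/23 = 0.5 of each unit of subsidy.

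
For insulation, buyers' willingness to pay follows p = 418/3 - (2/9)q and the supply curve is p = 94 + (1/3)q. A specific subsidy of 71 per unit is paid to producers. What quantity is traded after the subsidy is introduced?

q' = 209.4

Pre-subsidy: 418/3 - (2/9)q = 94 + (1/3)q gives q* = 81.6 and p* = 121.2.
With the subsidy, sellers receive ps = pb + 71 for each unit, where pb is the price buyers pay.
On the curves, pb = 418/3 - (2/9)q and ps = 94 + (1/3)q; the wedge ps − pb = 71 gives 94 + (1/3)q − (418/3 - (2/9)q) = 71, so q' = 209.4.
Then pb = 418/3 − (2/9)·209.4 = 92.8 and ps = 94 + (1/3)·209.4 = 163.8.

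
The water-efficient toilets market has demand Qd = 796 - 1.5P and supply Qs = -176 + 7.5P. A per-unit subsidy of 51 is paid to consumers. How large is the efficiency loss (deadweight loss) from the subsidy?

Pre-subsidy: 796 - 1.5P = -176 + 7.5P gives P* = 108, Q* = 634.
With the rebate, buyers effectively pay Pb = Ps − 51, where Ps is the price sellers receive.
Demand in terms of Ps becomes Qd = 796 − 1.5(Ps − 51) = 872.5 - 1.5Ps. Setting this equal to supply: 872.5 - 1.5Ps = -176 + 7.5Ps, so Ps = 116.5.
Buyers pay Pb = 116.5 − 51 = 65.5; Q' = -176 + 7.5·116.5 = 697.75.
The subsidy expands output by 697.75 − 634 = 63.75 past the efficient level; on those units the gap between marginal cost and willingness to pay runs from 0 up to 51.
DWL = ½ × 51 × 63.75 = 1625.625.

Deadweight loss = 1625.625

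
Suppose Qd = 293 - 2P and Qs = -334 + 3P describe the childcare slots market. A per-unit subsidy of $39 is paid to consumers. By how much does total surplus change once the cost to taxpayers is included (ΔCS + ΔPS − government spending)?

Net change in total surplus = -$912.6

Pre-subsidy: 293 - 2P = -334 + 3P gives P* = 125.4, Q* = 42.2.
With the rebate, buyers effectively pay Pb = Ps − 39, where Ps is the price sellers receive.
Demand in terms of Ps becomes Qd = 293 − 2(Ps − 39) = 371 - 2Ps. Setting this equal to supply: 371 - 2Ps = -334 + 3Ps, so Ps = 141.
Buyers pay Pb = 141 − 39 = 102; Q' = -334 + 3·141 = 89.
ΔCS = ½(42.2 + 89)(125.4 − 102) = 1535.04; ΔPS = ½(42.2 + 89)(141 − 125.4) = 1023.36.
Government spending = 39 × 89 = 3471.
Net change = 1535.04 + 1023.36 − 3471 = -912.6. The loss equals the DWL triangle ½·39·46.8.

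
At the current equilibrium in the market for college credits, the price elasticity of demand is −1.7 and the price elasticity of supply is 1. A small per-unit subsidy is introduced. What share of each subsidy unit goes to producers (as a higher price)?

For a small subsidy around the equilibrium, the benefit split depends on the relative slopes, which at a point are proportional to the elasticities.
Buyer share = εs/(εs + |εd|) = 1/(1 + 1.7) = 10/27; seller share = |εd|/(εs + |εd|) = 17/27.
So producers capture 17/27 of the subsidy.

Producer share = 17/27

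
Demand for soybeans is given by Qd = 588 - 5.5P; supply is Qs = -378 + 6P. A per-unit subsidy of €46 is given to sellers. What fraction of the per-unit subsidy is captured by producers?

Pre-subsidy: 588 - 5.5P = -378 + 6P gives P* = 84, Q* = 126.
With the subsidy, sellers receive Ps = Pb + 46 for each unit, where Pb is the price buyers pay.
Supply in terms of Pb becomes Qs = -378 + 6(Pb + 46) = -102 + 6Pb. Setting this equal to demand: 588 - 5.5Pb = -102 + 6Pb, so Pb = 60.
Sellers receive Ps = 60 + 46 = 106; Q' = 588 − 5.5·60 = 258.
Buyers' price falls by P* − Pb = 84 − 60 = 24; sellers' price rises by Ps − P* = 106 − 84 = 22.
So producers capture 22/46 = 11/23 of each unit of subsidy.

Producer share = 11/23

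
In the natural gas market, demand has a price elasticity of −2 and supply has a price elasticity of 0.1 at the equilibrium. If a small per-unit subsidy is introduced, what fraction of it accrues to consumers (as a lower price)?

For a small subsidy around the equilibrium, the benefit split depends on the relative slopes, which at a point are proportional to the elasticities.
Buyer share = εs/(εs + |εd|) = 0.1/(0.1 + 2) = 1/21; seller share = |εd|/(εs + |εd|) = 20/21.

Consumer share = 1/21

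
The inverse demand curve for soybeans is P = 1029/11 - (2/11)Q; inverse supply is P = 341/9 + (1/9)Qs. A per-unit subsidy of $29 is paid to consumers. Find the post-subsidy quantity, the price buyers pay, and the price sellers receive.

Pre-subsidy: 1029/11 - (2/11)Q = 341/9 + (1/9)Q gives Q* = 190 and P* = 59.
With the rebate, buyers effectively pay Pb = Ps − 29, where Ps is the price sellers receive.
On the curves, Pb = 1029/11 - (2/11)Q and Ps = 341/9 + (1/9)Q; the wedge Ps − Pb = 29 gives 341/9 + (1/9)Q − (1029/11 - (2/11)Q) = 29, so Q' = 289.
Then Pb = 1029/11 − (2/11)·289 = 41 and Ps = 341/9 + (1/9)·289 = 70.

Q' = 289; buyers pay $41; sellers receive $70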